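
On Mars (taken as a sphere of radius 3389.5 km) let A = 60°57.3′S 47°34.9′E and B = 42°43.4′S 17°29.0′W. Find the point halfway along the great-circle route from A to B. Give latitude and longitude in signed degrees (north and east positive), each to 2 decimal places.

The central angle between A and B is δ = 0.7325 rad.
With f = 0.5, the slerp weights are sin((1−f)δ)/sin δ = 0.5355 and sin(fδ)/sin δ = 0.5355.
Weighted sum of the unit vectors: (0.5355)·(0.3275,0.3584,-0.8742) + (0.5355)·(0.7007,-0.2207,-0.6785) = (0.5506, 0.0737, -0.8315).
Converting back: φ = atan2(z, √(x²+y²)) = -56.25°, λ = atan2(y, x) = 7.63°.

-56.25°, 7.63°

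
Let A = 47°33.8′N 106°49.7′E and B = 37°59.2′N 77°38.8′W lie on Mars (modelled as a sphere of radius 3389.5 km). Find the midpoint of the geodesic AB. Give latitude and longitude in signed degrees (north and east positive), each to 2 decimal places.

84.64°, -102.16°

The central angle between A and B is δ = 1.6468 rad.
With f = 0.5, the slerp weights are sin((1−f)δ)/sin δ = 0.7356 and sin(fδ)/sin δ = 0.7356.
Weighted sum of the unit vectors: (0.7356)·(-0.1954,0.6459,0.7380) + (0.7356)·(0.1686,-0.7699,0.6155) = (-0.0197, -0.0912, 0.9956).
Converting back: φ = atan2(z, √(x²+y²)) = 84.64°, λ = atan2(y, x) = -102.16°.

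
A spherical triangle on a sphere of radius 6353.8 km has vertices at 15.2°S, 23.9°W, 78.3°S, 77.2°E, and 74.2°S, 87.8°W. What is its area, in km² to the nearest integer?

13316872 km²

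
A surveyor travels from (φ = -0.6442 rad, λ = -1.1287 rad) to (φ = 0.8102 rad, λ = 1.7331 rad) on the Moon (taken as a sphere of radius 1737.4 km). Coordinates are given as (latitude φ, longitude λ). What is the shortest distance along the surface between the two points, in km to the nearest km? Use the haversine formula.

With latitudes φ₁ = -36.910°, φ₂ = 46.421° and longitude difference Δλ = 163.969°:
Haversine: a = sin²(Δφ/2) + cos φ₁ cos φ₂ sin²(Δλ/2) = 0.4419 + (0.7996)(0.6894)(0.9806) = 0.98241.
Central angle c = 2·arcsin(√a) = 2.87555 rad.
Distance = R·c = 1737.4 × 2.8756 ≈ 4996 km.

4996 km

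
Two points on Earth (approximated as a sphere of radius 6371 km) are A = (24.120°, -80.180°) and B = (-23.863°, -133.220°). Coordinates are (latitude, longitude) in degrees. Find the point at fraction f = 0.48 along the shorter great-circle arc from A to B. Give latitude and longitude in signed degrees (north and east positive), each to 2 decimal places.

1.14°, -105.73°

Central angle δ = 1.2276 rad. Interpolating on the sphere with fraction f = 0.48:
P = [sin((1−f)δ)·A + sin(fδ)·B] / sin δ = 0.6328·A + 0.5901·B in Cartesian coordinates,
giving P = (-0.2711, -0.9624, 0.0198), i.e. latitude 1.14°, longitude -105.73°.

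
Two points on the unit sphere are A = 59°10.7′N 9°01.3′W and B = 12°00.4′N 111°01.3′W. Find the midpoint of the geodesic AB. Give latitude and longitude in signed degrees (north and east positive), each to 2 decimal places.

46.70°, -81.12°

The central angle between A and B is δ = 1.4963 rad.
With f = 0.5, the slerp weights are sin((1−f)δ)/sin δ = 0.6822 and sin(fδ)/sin δ = 0.6822.
Weighted sum of the unit vectors: (0.6822)·(0.5060,-0.0803,0.8588) + (0.6822)·(-0.3509,-0.9130,0.2080) = (0.1058, -0.6776, 0.7277).
Converting back: φ = atan2(z, √(x²+y²)) = 46.70°, λ = atan2(y, x) = -81.12°.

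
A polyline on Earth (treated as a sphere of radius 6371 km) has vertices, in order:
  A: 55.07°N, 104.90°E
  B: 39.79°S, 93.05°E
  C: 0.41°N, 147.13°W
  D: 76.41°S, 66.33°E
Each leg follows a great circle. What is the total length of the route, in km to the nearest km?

34455 km

Leg A→B: central angle 1.6650 rad, distance 10607.9 km.
Leg B→C: central angle 1.9678 rad, distance 12537.0 km.
Leg C→D: central angle 1.7752 rad, distance 11309.8 km.
Total: 10607.9 + 12537.0 + 11309.8 ≈ 34455 km.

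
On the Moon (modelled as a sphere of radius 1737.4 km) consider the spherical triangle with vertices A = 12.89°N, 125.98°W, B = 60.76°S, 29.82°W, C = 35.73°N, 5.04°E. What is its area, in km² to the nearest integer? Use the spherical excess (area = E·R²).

Side lengths (central angles): a = 1.7560, b = 1.9704, c = 1.8191 rad; semiperimeter s = 2.7728.
By l'Huilier's theorem, tan(E/4) = √[tan(s/2) tan((s−a)/2) tan((s−b)/2) tan((s−c)/2)], giving spherical excess E = 2.7211 rad.
Area = E·R² = 2.7211 × (1737.4)² ≈ 8213701 km².

8213701 km²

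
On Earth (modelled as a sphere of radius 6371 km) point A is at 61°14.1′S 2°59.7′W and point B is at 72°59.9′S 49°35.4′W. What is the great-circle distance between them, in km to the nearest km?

2310 km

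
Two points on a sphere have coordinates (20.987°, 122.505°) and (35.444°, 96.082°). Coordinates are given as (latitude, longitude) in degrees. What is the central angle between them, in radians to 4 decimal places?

0.4759 rad

Let φ₁ = 0.3663 rad, φ₂ = 0.6186 rad, and Δλ = -0.4612 rad.
cos c = sin φ₁ sin φ₂ + cos φ₁ cos φ₂ cos Δλ = (0.3582)(0.5799) + (0.9337)(0.8147)(0.8955) = 0.88887,
so c = arccos(0.88887) = 0.47592 rad.
So the angular separation is 0.4759 rad.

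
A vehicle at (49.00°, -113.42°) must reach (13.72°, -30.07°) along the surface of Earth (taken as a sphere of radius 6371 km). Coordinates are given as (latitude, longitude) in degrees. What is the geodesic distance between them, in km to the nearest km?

Let φ₁ = 0.8552 rad, φ₂ = 0.2395 rad, and Δλ = 1.4547 rad.
cos c = sin φ₁ sin φ₂ + cos φ₁ cos φ₂ cos Δλ = (0.7547)(0.2372) + (0.6561)(0.9715)(0.1158) = 0.25281,
so c = arccos(0.25281) = 1.31522 rad.
Distance = R·c = 6371 × 1.3152 ≈ 8379 km.

8379 km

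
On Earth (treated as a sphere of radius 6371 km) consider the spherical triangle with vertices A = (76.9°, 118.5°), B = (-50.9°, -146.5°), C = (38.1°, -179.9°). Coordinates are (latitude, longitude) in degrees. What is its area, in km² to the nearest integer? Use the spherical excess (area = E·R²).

5366589 km²

Side lengths (central angles): a = 1.6354, b = 0.8151, c = 2.4470 rad; semiperimeter s = 2.4487.
By l'Huilier's theorem, tan(E/4) = √[tan(s/2) tan((s−a)/2) tan((s−b)/2) tan((s−c)/2)], giving spherical excess E = 0.1322 rad.
Area = E·R² = 0.1322 × (6371)² ≈ 5366589 km².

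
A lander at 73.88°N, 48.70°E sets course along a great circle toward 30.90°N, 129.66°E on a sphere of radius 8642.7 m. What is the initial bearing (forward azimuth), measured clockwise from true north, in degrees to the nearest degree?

89°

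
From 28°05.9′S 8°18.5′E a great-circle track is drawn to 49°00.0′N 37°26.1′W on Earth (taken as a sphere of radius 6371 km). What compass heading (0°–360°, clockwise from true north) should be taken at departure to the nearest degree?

With φ₁ = -0.4904, φ₂ = 0.8552, Δλ = -0.7984 rad, the forward-azimuth formula gives
θ = atan2( sin Δλ cos φ₂ , cos φ₁ sin φ₂ − sin φ₁ cos φ₂ cos Δλ ) = atan2(-0.4699, 0.8814) = -28.06°.
Adding 360° brings this into [0°, 360°): 332°.

332°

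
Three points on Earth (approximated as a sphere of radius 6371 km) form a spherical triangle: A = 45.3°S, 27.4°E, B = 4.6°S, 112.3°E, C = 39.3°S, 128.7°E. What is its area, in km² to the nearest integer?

19578589 km²

Side lengths (central angles): a = 0.6587, b = 1.2201, c = 1.4512 rad; semiperimeter s = 1.6650.
By l'Huilier's theorem, tan(E/4) = √[tan(s/2) tan((s−a)/2) tan((s−b)/2) tan((s−c)/2)], giving spherical excess E = 0.4824 rad.
Area = E·R² = 0.4824 × (6371)² ≈ 19578589 km².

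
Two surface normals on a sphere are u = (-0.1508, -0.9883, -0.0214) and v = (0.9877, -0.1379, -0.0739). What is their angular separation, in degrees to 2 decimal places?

90.63°

u·v = -0.0111; |u| = 1.0000, |v| = 1.0000.
cos θ = (u·v)/(|u||v|) = -0.0111, so θ = 90.63°.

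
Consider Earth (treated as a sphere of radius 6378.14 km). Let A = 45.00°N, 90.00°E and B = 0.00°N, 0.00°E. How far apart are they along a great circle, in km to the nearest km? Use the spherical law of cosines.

Let φ₁ = 0.7854 rad, φ₂ = 0.0000 rad, and Δλ = -1.5708 rad.
cos c = sin φ₁ sin φ₂ + cos φ₁ cos φ₂ cos Δλ = (0.7071)(0.0000) + (0.7071)(1.0000)(0.0000) = -0.00000,
so c = arccos(-0.00000) = 1.57080 rad.
Distance = R·c = 6378.14 × 1.5708 ≈ 10019 km.

10019 km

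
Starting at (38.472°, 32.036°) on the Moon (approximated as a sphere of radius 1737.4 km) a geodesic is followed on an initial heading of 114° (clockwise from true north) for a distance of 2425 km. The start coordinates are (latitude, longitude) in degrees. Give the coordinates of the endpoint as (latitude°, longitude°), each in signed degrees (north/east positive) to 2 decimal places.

Angular distance δ = d/R = 2425/1737.4 = 1.39576 rad; initial bearing θ = 1.9897 rad.
sin φ₂ = sin φ₁ cos δ + cos φ₁ sin δ cos θ = (0.6221)(0.1741) + (0.7829)(0.9847)(-0.4067) = -0.2052, so φ₂ = -11.84°.
Δλ = atan2(sin θ sin δ cos φ₁, cos δ − sin φ₁ sin φ₂) = atan2(0.7043, 0.3018) = 66.803°.
λ₂ = 32.036° + 66.803° = 98.84°.

-11.84°, 98.84°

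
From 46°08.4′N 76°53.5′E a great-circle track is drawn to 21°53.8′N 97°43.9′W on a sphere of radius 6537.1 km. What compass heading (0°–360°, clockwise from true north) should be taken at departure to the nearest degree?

Δλ = -174.623° = -3.0478 rad.
y = sin Δλ · cos φ₂ = (-0.0937)(0.9279) = -0.0869
x = cos φ₁ sin φ₂ − sin φ₁ cos φ₂ cos Δλ = (0.6929)(0.3729) − (0.7210)(0.9279)(-0.9956) = 0.9245
θ = atan2(y, x) = -5.37°; adding 360° gives 355°.

355°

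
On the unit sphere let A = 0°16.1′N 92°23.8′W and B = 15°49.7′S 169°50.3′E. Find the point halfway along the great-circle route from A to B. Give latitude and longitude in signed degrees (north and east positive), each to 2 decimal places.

Central angle δ = 1.7024 rad. Interpolating on the sphere with fraction f = 0.5:
P = [sin((1−f)δ)·A + sin(fδ)·B] / sin δ = 0.7586·A + 0.7586·B in Cartesian coordinates,
giving P = (-0.7502, -0.6292, -0.2034), i.e. latitude -11.73°, longitude -140.01°.

-11.73°, -140.01°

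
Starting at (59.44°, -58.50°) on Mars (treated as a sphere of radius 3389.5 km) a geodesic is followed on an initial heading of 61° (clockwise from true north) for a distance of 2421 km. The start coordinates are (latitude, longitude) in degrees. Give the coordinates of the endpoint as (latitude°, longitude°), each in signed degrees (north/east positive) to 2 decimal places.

54.30°, 20.56°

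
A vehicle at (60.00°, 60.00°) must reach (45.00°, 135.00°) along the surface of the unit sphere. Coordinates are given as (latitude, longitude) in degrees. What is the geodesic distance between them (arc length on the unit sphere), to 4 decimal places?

Let φ₁ = 1.0472 rad, φ₂ = 0.7854 rad, and Δλ = 1.3090 rad.
cos c = sin φ₁ sin φ₂ + cos φ₁ cos φ₂ cos Δλ = (0.8660)(0.7071) + (0.5000)(0.7071)(0.2588) = 0.70388,
so c = arccos(0.70388) = 0.78995 rad.
On the unit sphere the arc length equals the central angle: 0.7900.

0.7900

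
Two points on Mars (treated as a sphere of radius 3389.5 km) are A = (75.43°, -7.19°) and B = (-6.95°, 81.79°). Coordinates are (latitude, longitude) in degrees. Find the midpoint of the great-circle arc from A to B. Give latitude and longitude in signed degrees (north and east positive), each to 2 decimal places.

Central angle δ = 1.6837 rad. Interpolating on the sphere with fraction f = 0.5:
P = [sin((1−f)δ)·A + sin(fδ)·B] / sin δ = 0.7507·A + 0.7507·B in Cartesian coordinates,
giving P = (0.2938, 0.7139, 0.6357), i.e. latitude 39.47°, longitude 67.63°.

39.47°, 67.63°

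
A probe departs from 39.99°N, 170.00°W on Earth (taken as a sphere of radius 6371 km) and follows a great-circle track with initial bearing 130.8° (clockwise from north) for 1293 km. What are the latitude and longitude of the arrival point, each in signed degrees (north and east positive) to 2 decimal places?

Angular distance δ = d/R = 1293/6371 = 0.20295 rad; initial bearing θ = 2.2829 rad.
sin φ₂ = sin φ₁ cos δ + cos φ₁ sin δ cos θ = (0.6427)(0.9795) + (0.7662)(0.2016)(-0.6534) = 0.5286, so φ₂ = 31.91°.
Δλ = atan2(sin θ sin δ cos φ₁, cos δ − sin φ₁ sin φ₂) = atan2(0.1169, 0.6398) = 10.355°.
λ₂ = -170.000° + 10.355° = -159.65°.

31.91°, -159.65°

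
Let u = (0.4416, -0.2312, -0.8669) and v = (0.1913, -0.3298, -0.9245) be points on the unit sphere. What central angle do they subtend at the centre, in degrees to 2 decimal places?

u·v = 0.9622; |u| = 1.0000, |v| = 1.0000.
cos θ = (u·v)/(|u||v|) = 0.9622, so θ = 15.81°.

15.81°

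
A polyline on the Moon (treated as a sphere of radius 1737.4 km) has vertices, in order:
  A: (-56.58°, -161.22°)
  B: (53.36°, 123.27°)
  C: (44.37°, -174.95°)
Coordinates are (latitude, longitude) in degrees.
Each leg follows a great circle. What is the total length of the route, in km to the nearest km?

Leg A→B: central angle 2.1987 rad, distance 3820.1 km.
Leg B→C: central angle 0.7031 rad, distance 1221.6 km.
Total: 3820.1 + 1221.6 ≈ 5042 km.

5042 km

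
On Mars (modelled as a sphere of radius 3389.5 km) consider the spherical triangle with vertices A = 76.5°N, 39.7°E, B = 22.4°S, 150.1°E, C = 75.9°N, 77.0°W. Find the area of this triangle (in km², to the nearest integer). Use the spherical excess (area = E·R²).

7847485 km²

Side lengths (central angles): a = 2.1211, b = 0.4090, c = 2.0328 rad; semiperimeter s = 2.2814.
By l'Huilier's theorem, tan(E/4) = √[tan(s/2) tan((s−a)/2) tan((s−b)/2) tan((s−c)/2)], giving spherical excess E = 0.6831 rad.
Area = E·R² = 0.6831 × (3389.5)² ≈ 7847485 km².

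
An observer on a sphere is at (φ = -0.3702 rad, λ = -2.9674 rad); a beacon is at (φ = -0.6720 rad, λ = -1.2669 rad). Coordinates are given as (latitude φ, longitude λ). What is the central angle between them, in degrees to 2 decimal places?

82.48°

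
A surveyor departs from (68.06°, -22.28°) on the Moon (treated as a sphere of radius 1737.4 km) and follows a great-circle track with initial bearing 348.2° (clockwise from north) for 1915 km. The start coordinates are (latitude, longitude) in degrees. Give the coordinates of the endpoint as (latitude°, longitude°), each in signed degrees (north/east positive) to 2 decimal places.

Angular distance δ = d/R = 1915/1737.4 = 1.10222 rad; initial bearing θ = 6.0772 rad.
sin φ₂ = sin φ₁ cos δ + cos φ₁ sin δ cos θ = (0.9276)(0.4516) + (0.3736)(0.8922)(0.9789) = 0.7452, so φ₂ = 48.18°.
Δλ = atan2(sin θ sin δ cos φ₁, cos δ − sin φ₁ sin φ₂) = atan2(-0.0682, -0.2396) = -164.120°.
λ₂ = -22.280° − 164.120° = -186.40° → 173.60° after wrapping to (−180°, 180°].

48.18°, 173.60°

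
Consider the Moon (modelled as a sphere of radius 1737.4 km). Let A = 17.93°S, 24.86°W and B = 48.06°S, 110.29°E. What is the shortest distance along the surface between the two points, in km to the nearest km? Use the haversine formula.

3118 km

Let φ₁ = -0.3129 rad, φ₂ = -0.8388 rad, and Δλ = 2.3588 rad.
Haversine: a = sin²(Δφ/2) + cos φ₁ cos φ₂ sin²(Δλ/2) = 0.0676 + (0.9514)(0.6684)(0.8545) = 0.61091.
Central angle c = 2·arcsin(√a) = 1.79448 rad.
Distance = R·c = 1737.4 × 1.7945 ≈ 3118 km.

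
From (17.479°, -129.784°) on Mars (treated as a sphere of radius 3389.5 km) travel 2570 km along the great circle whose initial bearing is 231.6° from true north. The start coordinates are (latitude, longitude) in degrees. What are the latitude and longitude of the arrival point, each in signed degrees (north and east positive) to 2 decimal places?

-10.91°, -163.07°

Angular distance δ = d/R = 2570/3389.5 = 0.75822 rad; initial bearing θ = 4.0422 rad.
sin φ₂ = sin φ₁ cos δ + cos φ₁ sin δ cos θ = (0.3004)(0.7261) + (0.9538)(0.6876)(-0.6211) = -0.1893, so φ₂ = -10.91°.
Δλ = atan2(sin θ sin δ cos φ₁, cos δ − sin φ₁ sin φ₂) = atan2(-0.5140, 0.7829) = -33.286°.
λ₂ = -129.784° − 33.286° = -163.07°.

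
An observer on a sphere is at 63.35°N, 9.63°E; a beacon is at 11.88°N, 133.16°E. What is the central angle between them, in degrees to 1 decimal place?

93.4°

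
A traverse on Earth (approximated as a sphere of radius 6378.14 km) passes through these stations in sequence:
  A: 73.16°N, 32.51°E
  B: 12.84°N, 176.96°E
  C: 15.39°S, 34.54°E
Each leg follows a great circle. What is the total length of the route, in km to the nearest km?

26103 km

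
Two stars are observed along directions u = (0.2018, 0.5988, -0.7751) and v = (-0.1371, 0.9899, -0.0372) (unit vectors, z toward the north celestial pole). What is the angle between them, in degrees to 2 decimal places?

u·v = 0.5939; |u| = 1.0000, |v| = 1.0000.
cos θ = (u·v)/(|u||v|) = 0.5939, so θ = 53.57°.

53.57°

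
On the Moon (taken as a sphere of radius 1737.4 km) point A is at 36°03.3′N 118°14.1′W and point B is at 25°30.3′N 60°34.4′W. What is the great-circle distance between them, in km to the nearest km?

With latitudes φ₁ = 36.055°, φ₂ = 25.505° and longitude difference Δλ = 57.662°:
cos c = sin φ₁ sin φ₂ + cos φ₁ cos φ₂ cos Δλ = (0.5886)(0.4306) + (0.8085)(0.9025)(0.5349) = 0.64374,
so c = arccos(0.64374) = 0.87142 rad.
Distance = R·c = 1737.4 × 0.8714 ≈ 1514 km.

1514 km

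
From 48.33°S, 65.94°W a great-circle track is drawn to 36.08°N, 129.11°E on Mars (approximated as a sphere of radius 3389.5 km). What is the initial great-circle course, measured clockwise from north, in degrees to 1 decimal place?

Δλ = -164.950° = -2.8789 rad.
y = sin Δλ · cos φ₂ = (-0.2597)(0.8082) = -0.2099
x = cos φ₁ sin φ₂ − sin φ₁ cos φ₂ cos Δλ = (0.6648)(0.5889) − (-0.7470)(0.8082)(-0.9657) = -0.1915
θ = atan2(y, x) = -132.38°; adding 360° gives 227.6°.

227.6°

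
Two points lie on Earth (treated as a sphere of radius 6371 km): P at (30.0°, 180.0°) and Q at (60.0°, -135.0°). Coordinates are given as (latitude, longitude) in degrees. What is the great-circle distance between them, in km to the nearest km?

4708 km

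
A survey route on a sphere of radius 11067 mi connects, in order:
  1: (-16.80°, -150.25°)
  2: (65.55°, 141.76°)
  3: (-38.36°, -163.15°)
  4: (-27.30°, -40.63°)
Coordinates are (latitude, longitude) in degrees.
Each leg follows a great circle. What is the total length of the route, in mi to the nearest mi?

Leg 1→2: central angle 1.6857 rad, distance 18655.3 mi.
Leg 2→3: central angle 1.9597 rad, distance 21688.4 mi.
Leg 3→4: central angle 1.6609 rad, distance 18380.8 mi.
Total: 18655.3 + 21688.4 + 18380.8 ≈ 58725 mi.

58725 mi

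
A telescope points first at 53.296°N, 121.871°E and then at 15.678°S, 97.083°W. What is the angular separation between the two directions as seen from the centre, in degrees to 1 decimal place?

Let φ₁ = 0.9302 rad, φ₂ = -0.2736 rad, and Δλ = 2.4617 rad.
Haversine: a = sin²(Δφ/2) + cos φ₁ cos φ₂ sin²(Δλ/2) = 0.3206 + (0.5977)(0.9628)(0.8888) = 0.83207.
Central angle c = 2·arcsin(√a) = 2.29715 rad.
So the angular separation is 131.6°.

131.6°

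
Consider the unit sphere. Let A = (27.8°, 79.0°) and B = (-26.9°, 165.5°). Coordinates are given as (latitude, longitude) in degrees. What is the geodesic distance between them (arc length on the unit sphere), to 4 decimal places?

1.7344

Let φ₁ = 0.4852 rad, φ₂ = -0.4695 rad, and Δλ = 1.5097 rad.
Haversine: a = sin²(Δφ/2) + cos φ₁ cos φ₂ sin²(Δλ/2) = 0.2111 + (0.8846)(0.8918)(0.4695) = 0.58143.
Central angle c = 2·arcsin(√a) = 1.73438 rad.
On the unit sphere the arc length equals the central angle: 1.7344.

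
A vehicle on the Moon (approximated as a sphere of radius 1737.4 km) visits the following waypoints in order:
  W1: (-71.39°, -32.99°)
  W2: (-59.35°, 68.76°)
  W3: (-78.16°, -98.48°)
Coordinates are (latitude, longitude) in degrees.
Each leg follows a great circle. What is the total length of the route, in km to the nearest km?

2450 km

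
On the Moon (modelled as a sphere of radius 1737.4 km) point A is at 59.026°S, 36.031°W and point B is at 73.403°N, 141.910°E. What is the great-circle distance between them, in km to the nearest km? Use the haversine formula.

5022 km

With latitudes φ₁ = -59.026°, φ₂ = 73.403° and longitude difference Δλ = 177.941°:
Haversine: a = sin²(Δφ/2) + cos φ₁ cos φ₂ sin²(Δλ/2) = 0.8373 + (0.5146)(0.2856)(0.9997) = 0.98429.
Central angle c = 2·arcsin(√a) = 2.89028 rad.
Distance = R·c = 1737.4 × 2.8903 ≈ 5022 km.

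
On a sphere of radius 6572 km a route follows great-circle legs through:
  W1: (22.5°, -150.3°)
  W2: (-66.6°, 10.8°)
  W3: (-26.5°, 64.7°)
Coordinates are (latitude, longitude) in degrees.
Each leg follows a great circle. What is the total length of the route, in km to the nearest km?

Leg W1→W2: central angle 2.3439 rad, distance 15404.0 km.
Leg W2→W3: central angle 0.9034 rad, distance 5937.4 km.
Total: 15404.0 + 5937.4 ≈ 21341 km.

21341 km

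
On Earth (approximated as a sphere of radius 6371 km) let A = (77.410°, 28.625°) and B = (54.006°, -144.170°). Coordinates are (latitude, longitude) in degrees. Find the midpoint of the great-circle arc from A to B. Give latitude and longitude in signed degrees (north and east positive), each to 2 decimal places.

78.21°, -139.96°

The central angle between A and B is δ = 0.8466 rad.
With f = 0.5, the slerp weights are sin((1−f)δ)/sin δ = 0.5484 and sin(fδ)/sin δ = 0.5484.
Weighted sum of the unit vectors: (0.5484)·(0.1913,0.1044,0.9760) + (0.5484)·(-0.4765,-0.3440,0.8091) = (-0.1564, -0.1314, 0.9789).
Converting back: φ = atan2(z, √(x²+y²)) = 78.21°, λ = atan2(y, x) = -139.96°.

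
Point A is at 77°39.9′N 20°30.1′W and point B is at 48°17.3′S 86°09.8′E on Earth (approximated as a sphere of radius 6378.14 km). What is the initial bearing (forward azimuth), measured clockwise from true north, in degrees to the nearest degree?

88°

Δλ = 106.665° = 1.8617 rad.
y = sin Δλ · cos φ₂ = (0.9580)(0.6654) = 0.6374
x = cos φ₁ sin φ₂ − sin φ₁ cos φ₂ cos Δλ = (0.2136)(-0.7465) − (0.9769)(0.6654)(-0.2868) = 0.0269
θ = atan2(y, x) = 87.58°, so the bearing is 88°.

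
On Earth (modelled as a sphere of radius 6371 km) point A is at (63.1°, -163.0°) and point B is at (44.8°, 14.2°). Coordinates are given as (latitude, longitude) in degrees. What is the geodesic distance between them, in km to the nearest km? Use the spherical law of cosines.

With latitudes φ₁ = 63.100°, φ₂ = 44.800° and longitude difference Δλ = 177.200°:
cos c = sin φ₁ sin φ₂ + cos φ₁ cos φ₂ cos Δλ = (0.8918)(0.7046) + (0.4524)(0.7096)(-0.9988) = 0.30774,
so c = arccos(0.30774) = 1.25798 rad.
Distance = R·c = 6371 × 1.2580 ≈ 8015 km.

8015 km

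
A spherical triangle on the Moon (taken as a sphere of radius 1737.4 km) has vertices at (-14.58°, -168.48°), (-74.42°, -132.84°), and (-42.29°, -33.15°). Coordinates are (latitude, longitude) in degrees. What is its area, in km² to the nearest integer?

1150892 km²

Side lengths (central angles): a = 0.9088, b = 1.9175, c = 1.0999 rad; semiperimeter s = 1.9630.
By l'Huilier's theorem, tan(E/4) = √[tan(s/2) tan((s−a)/2) tan((s−b)/2) tan((s−c)/2)], giving spherical excess E = 0.3813 rad.
Area = E·R² = 0.3813 × (1737.4)² ≈ 1150892 km².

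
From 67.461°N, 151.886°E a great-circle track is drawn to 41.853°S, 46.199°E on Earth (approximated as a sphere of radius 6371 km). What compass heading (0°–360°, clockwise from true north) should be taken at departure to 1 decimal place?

Δλ = -105.687° = -1.8446 rad.
y = sin Δλ · cos φ₂ = (-0.9628)(0.7449) = -0.7171
x = cos φ₁ sin φ₂ − sin φ₁ cos φ₂ cos Δλ = (0.3833)(-0.6672) − (0.9236)(0.7449)(-0.2704) = -0.0697
θ = atan2(y, x) = -95.55°; adding 360° gives 264.4°.

264.4°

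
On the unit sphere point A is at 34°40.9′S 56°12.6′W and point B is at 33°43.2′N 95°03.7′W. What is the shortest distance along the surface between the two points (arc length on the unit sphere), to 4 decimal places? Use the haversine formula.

Let φ₁ = -0.6053 rad, φ₂ = 0.5885 rad, and Δλ = -0.6781 rad.
Haversine: a = sin²(Δφ/2) + cos φ₁ cos φ₂ sin²(Δλ/2) = 0.3160 + (0.8223)(0.8318)(0.1106) = 0.39161.
Central angle c = 2·arcsin(√a) = 1.35228 rad.
On the unit sphere the arc length equals the central angle: 1.3523.

1.3523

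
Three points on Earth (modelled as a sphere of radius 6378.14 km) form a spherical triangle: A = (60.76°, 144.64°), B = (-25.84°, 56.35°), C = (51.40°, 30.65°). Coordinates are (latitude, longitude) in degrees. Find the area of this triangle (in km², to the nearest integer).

37683347 km²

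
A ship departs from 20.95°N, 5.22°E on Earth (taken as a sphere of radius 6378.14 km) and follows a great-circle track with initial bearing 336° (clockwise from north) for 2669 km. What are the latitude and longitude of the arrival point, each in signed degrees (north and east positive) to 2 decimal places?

42.33°, -7.70°

Angular distance δ = d/R = 2669/6378.14 = 0.41846 rad; initial bearing θ = 5.8643 rad.
sin φ₂ = sin φ₁ cos δ + cos φ₁ sin δ cos θ = (0.3576)(0.9137) + (0.9339)(0.4064)(0.9135) = 0.6734, so φ₂ = 42.33°.
Δλ = atan2(sin θ sin δ cos φ₁, cos δ − sin φ₁ sin φ₂) = atan2(-0.1544, 0.6729) = -12.918°.
λ₂ = 5.220° − 12.918° = -7.70°.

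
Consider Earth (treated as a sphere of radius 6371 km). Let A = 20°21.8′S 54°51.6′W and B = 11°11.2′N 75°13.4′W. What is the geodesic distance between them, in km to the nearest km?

In radians: φ₁ = -0.3554, φ₂ = 0.1952, Δλ = -20.363° = -0.3554 rad.
Haversine: a = sin²(Δφ/2) + cos φ₁ cos φ₂ sin²(Δλ/2) = 0.0739 + (0.9375)(0.9810)(0.0312) = 0.10265.
Central angle c = 2·arcsin(√a) = 0.65227 rad.
Distance = R·c = 6371 × 0.6523 ≈ 4156 km.

4156 km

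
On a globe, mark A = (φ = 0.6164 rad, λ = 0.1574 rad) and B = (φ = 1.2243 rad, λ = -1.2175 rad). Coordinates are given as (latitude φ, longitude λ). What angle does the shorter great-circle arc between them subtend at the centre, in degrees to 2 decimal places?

53.30°

Let φ₁ = 0.6164 rad, φ₂ = 1.2243 rad, and Δλ = -1.3749 rad.
cos c = sin φ₁ sin φ₂ + cos φ₁ cos φ₂ cos Δλ = (0.5781)(0.9406) + (0.8160)(0.3396)(0.1946) = 0.59768,
so c = arccos(0.59768) = 0.93019 rad.
So the angular separation is 53.30°.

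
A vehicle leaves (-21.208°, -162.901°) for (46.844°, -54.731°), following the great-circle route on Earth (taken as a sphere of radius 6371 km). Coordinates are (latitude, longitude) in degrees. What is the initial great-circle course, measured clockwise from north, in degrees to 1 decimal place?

47.1°

Δλ = 108.170° = 1.8879 rad.
y = sin Δλ · cos φ₂ = (0.9501)(0.6840) = 0.6499
x = cos φ₁ sin φ₂ − sin φ₁ cos φ₂ cos Δλ = (0.9323)(0.7295) − (-0.3618)(0.6840)(-0.3118) = 0.6029
θ = atan2(y, x) = 47.15°, so the bearing is 47.1°.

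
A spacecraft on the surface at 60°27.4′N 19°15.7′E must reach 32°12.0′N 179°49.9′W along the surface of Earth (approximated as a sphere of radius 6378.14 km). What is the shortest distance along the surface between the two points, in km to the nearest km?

9576 km

Let φ₁ = 1.0552 rad, φ₂ = 0.5620 rad, and Δλ = 2.8084 rad.
Haversine: a = sin²(Δφ/2) + cos φ₁ cos φ₂ sin²(Δλ/2) = 0.0596 + (0.4931)(0.8462)(0.9725) = 0.46535.
Central angle c = 2·arcsin(√a) = 1.50144 rad.
Distance = R·c = 6378.14 × 1.5014 ≈ 9576 km.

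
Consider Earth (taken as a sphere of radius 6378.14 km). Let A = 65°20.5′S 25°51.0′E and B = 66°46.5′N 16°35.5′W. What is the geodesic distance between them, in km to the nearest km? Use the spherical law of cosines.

15088 km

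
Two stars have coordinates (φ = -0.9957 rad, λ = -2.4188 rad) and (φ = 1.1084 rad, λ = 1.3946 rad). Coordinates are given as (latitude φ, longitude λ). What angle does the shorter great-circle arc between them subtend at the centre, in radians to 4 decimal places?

In radians: φ₁ = -0.9957, φ₂ = 1.1084, Δλ = -141.508° = -2.4698 rad.
Haversine: a = sin²(Δφ/2) + cos φ₁ cos φ₂ sin²(Δλ/2) = 0.7542 + (0.5439)(0.4461)(0.8913) = 0.97047.
Central angle c = 2·arcsin(√a) = 2.79616 rad.
So the angular separation is 2.7962 rad.

2.7962 rad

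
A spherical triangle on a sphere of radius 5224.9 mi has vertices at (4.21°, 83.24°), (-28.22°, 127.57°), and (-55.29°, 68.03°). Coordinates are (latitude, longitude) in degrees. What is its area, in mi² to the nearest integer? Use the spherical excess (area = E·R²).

Side lengths (central angles): a = 0.8723, b = 1.0614, c = 0.9349 rad; semiperimeter s = 1.4343.
By l'Huilier's theorem, tan(E/4) = √[tan(s/2) tan((s−a)/2) tan((s−b)/2) tan((s−c)/2)], giving spherical excess E = 0.4384 rad.
Area = E·R² = 0.4384 × (5224.9)² ≈ 11968315 mi².

11968315 mi²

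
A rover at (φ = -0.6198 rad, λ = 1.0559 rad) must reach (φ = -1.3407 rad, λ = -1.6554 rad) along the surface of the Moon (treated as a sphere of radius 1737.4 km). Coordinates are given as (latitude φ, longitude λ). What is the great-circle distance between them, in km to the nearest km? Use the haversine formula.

2020 km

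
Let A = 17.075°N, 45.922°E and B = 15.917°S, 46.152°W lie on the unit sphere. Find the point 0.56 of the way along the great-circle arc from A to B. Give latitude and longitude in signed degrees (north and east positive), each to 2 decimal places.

-1.37°, -5.65°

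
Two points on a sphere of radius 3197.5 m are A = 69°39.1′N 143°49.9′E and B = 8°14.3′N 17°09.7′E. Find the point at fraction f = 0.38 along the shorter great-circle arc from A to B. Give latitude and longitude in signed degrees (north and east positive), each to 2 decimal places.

62.12°, 47.75°

Central angle δ = 1.6420 rad. Interpolating on the sphere with fraction f = 0.38:
P = [sin((1−f)δ)·A + sin(fδ)·B] / sin δ = 0.8533·A + 0.5857·B in Cartesian coordinates,
giving P = (0.3144, 0.3462, 0.8839), i.e. latitude 62.12°, longitude 47.75°.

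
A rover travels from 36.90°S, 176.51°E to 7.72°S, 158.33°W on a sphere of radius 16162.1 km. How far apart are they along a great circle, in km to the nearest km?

10457 km

Let φ₁ = -0.6440 rad, φ₂ = -0.1347 rad, and Δλ = 0.4391 rad.
Haversine: a = sin²(Δφ/2) + cos φ₁ cos φ₂ sin²(Δλ/2) = 0.0635 + (0.7997)(0.9909)(0.0474) = 0.10105.
Central angle c = 2·arcsin(√a) = 0.64698 rad.
Distance = R·c = 16162.1 × 0.6470 ≈ 10457 km.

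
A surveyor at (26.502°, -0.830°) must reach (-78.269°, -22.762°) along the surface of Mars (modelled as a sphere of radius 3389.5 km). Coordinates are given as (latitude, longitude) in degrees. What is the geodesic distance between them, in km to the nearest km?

6244 km

In radians: φ₁ = 0.4625, φ₂ = -1.3661, Δλ = -21.932° = -0.3828 rad.
cos c = sin φ₁ sin φ₂ + cos φ₁ cos φ₂ cos Δλ = (0.4462)(-0.9791) + (0.8949)(0.2033)(0.9276) = -0.26812,
so c = arccos(-0.26812) = 1.84224 rad.
Distance = R·c = 3389.5 × 1.8422 ≈ 6244 km.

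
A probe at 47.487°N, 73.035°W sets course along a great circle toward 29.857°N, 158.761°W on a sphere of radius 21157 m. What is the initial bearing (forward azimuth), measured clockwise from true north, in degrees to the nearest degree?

288°

With φ₁ = 0.8288, φ₂ = 0.5211, Δλ = -1.4962 rad, the forward-azimuth formula gives
θ = atan2( sin Δλ cos φ₂ , cos φ₁ sin φ₂ − sin φ₁ cos φ₂ cos Δλ ) = atan2(-0.8649, 0.2888) = -71.54°.
Adding 360° brings this into [0°, 360°): 288°.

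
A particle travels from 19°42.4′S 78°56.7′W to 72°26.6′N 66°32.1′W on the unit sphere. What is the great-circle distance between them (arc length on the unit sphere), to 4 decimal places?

1.6150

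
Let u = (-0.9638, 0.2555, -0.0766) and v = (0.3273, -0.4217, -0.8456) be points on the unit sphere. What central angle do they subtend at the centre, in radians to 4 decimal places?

u·v = -0.3584; |u| = 1.0000, |v| = 1.0000.
cos θ = (u·v)/(|u||v|) = -0.3584, so θ = 1.9374 rad.

1.9374 rad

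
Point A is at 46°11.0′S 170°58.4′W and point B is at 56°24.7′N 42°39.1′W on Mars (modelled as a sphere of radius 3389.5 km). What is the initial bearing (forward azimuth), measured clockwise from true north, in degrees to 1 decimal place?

52.8°

With φ₁ = -0.8061, φ₂ = 0.9846, Δλ = 2.2396 rad, the forward-azimuth formula gives
θ = atan2( sin Δλ cos φ₂ , cos φ₁ sin φ₂ − sin φ₁ cos φ₂ cos Δλ ) = atan2(0.4340, 0.3292) = 52.82°.
So the initial bearing is 52.8°.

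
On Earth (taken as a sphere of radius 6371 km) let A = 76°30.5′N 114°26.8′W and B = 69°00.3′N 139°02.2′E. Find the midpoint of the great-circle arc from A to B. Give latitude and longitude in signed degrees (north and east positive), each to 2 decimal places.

79.08°, 176.49°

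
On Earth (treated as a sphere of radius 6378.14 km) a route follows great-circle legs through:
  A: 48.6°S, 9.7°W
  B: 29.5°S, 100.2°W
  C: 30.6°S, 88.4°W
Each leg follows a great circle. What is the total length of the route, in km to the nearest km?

8783 km

Leg A→B: central angle 1.1979 rad, distance 7640.1 km.
Leg B→C: central angle 0.1792 rad, distance 1143.0 km.
Total: 7640.1 + 1143.0 ≈ 8783 km.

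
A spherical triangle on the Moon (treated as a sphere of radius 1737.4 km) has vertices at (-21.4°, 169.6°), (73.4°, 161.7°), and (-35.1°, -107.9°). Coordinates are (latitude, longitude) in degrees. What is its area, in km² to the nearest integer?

Side lengths (central angles): a = 2.1564, b = 1.2564, c = 1.6571 rad; semiperimeter s = 2.5349.
By l'Huilier's theorem, tan(E/4) = √[tan(s/2) tan((s−a)/2) tan((s−b)/2) tan((s−c)/2)], giving spherical excess E = 1.7318 rad.
Area = E·R² = 1.7318 × (1737.4)² ≈ 5227526 km².

5227526 km²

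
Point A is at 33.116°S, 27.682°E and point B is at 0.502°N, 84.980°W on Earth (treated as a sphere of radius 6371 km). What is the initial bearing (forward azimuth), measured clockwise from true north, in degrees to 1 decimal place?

Δλ = -112.662° = -1.9663 rad.
y = sin Δλ · cos φ₂ = (-0.9228)(1.0000) = -0.9228
x = cos φ₁ sin φ₂ − sin φ₁ cos φ₂ cos Δλ = (0.8376)(0.0088) − (-0.5463)(1.0000)(-0.3853) = -0.2032
θ = atan2(y, x) = -102.42°; adding 360° gives 257.6°.

257.6°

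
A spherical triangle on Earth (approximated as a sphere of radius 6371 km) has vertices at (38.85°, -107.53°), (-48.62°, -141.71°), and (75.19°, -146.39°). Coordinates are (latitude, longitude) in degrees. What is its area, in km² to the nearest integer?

25830774 km²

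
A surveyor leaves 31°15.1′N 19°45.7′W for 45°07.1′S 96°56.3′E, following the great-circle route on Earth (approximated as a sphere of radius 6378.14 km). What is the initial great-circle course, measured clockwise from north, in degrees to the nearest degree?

With φ₁ = 0.5454, φ₂ = -0.7875, Δλ = 2.0368 rad, the forward-azimuth formula gives
θ = atan2( sin Δλ cos φ₂ , cos φ₁ sin φ₂ − sin φ₁ cos φ₂ cos Δλ ) = atan2(0.6304, -0.4413) = 124.99°.
So the initial bearing is 125°.

125°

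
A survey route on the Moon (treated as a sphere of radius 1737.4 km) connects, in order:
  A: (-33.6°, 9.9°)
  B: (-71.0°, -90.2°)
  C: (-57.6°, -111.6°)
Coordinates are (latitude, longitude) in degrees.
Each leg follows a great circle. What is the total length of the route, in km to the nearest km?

Leg A→B: central angle 1.0751 rad, distance 1867.8 km.
Leg B→C: central angle 0.2811 rad, distance 488.4 km.
Total: 1867.8 + 488.4 ≈ 2356 km.

2356 km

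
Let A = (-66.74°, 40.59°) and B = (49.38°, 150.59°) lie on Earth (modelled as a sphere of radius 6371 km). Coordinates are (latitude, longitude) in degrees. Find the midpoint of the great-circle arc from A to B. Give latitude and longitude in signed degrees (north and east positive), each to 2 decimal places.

The central angle between A and B is δ = 2.4740 rad.
With f = 0.5, the slerp weights are sin((1−f)δ)/sin δ = 1.5260 and sin(fδ)/sin δ = 1.5260.
Weighted sum of the unit vectors: (1.5260)·(0.2999,0.2569,-0.9187) + (1.5260)·(-0.5671,0.3197,0.7590) = (-0.4078, 0.8799, -0.2437).
Converting back: φ = atan2(z, √(x²+y²)) = -14.10°, λ = atan2(y, x) = 114.87°.

-14.10°, 114.87°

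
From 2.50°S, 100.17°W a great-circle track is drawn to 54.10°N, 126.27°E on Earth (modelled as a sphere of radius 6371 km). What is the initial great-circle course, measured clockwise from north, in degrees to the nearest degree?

332°

With φ₁ = -0.0436, φ₂ = 0.9442, Δλ = -2.3311 rad, the forward-azimuth formula gives
θ = atan2( sin Δλ cos φ₂ , cos φ₁ sin φ₂ − sin φ₁ cos φ₂ cos Δλ ) = atan2(-0.4249, 0.7916) = -28.22°.
Adding 360° brings this into [0°, 360°): 332°.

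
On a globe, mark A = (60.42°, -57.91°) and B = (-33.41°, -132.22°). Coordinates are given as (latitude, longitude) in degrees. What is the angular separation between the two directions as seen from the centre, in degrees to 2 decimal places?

111.56°

With latitudes φ₁ = 60.420°, φ₂ = -33.410° and longitude difference Δλ = -74.310°:
cos c = sin φ₁ sin φ₂ + cos φ₁ cos φ₂ cos Δλ = (0.8697)(-0.5506) + (0.4936)(0.8348)(0.2704) = -0.36743,
so c = arccos(-0.36743) = 1.94704 rad.
So the angular separation is 111.56°.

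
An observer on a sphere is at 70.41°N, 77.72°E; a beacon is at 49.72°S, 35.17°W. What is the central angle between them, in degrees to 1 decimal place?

143.4°

In radians: φ₁ = 1.2289, φ₂ = -0.8678, Δλ = -112.890° = -1.9703 rad.
cos c = sin φ₁ sin φ₂ + cos φ₁ cos φ₂ cos Δλ = (0.9421)(-0.7629) + (0.3353)(0.6465)(-0.3890) = -0.80305,
so c = arccos(-0.80305) = 2.50319 rad.
So the angular separation is 143.4°.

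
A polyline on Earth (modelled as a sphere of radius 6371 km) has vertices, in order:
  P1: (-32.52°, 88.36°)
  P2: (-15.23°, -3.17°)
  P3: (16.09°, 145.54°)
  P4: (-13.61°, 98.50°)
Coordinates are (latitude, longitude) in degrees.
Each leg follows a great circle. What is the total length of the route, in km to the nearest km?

Leg P1→P2: central angle 1.4510 rad, distance 9244.4 km.
Leg P2→P3: central angle 2.6160 rad, distance 16666.7 km.
Leg P3→P4: central angle 0.9628 rad, distance 6134.3 km.
Total: 9244.4 + 16666.7 + 6134.3 ≈ 32045 km.

32045 km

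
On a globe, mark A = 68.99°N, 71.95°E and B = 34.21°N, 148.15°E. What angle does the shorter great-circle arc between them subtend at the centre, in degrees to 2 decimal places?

53.45°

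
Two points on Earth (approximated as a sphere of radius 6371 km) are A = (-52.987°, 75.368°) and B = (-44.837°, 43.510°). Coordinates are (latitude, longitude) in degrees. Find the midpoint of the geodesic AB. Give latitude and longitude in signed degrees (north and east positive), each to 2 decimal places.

The central angle between A and B is δ = 0.3882 rad.
With f = 0.5, the slerp weights are sin((1−f)δ)/sin δ = 0.5096 and sin(fδ)/sin δ = 0.5096.
Weighted sum of the unit vectors: (0.5096)·(0.1521,0.5825,-0.7985) + (0.5096)·(0.5143,0.4882,-0.7051) = (0.3396, 0.5456, -0.7662).
Converting back: φ = atan2(z, √(x²+y²)) = -50.01°, λ = atan2(y, x) = 58.10°.

-50.01°, 58.10°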